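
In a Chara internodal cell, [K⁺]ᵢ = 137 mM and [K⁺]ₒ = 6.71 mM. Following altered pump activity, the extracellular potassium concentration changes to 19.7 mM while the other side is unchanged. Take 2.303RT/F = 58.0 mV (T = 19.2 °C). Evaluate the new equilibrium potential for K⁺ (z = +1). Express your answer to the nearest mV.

After the shift: [K⁺]_out = 19.7, [K⁺]_in = 137 mM.
E_new = (58.0/1)·log₁₀(19.7/137) = 58.00 · (-0.8423) = -48.85 mV

-49 mV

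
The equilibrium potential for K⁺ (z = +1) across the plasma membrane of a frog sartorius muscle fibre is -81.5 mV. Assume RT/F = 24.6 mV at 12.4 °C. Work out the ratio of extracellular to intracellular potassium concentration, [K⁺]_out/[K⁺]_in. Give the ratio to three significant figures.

ln([out]/[in]) = E·z/(24.6) = -81.5 × 1 / 24.6 = -3.3130
[out]/[in] = e^(-3.3130) = 0.03641

0.0364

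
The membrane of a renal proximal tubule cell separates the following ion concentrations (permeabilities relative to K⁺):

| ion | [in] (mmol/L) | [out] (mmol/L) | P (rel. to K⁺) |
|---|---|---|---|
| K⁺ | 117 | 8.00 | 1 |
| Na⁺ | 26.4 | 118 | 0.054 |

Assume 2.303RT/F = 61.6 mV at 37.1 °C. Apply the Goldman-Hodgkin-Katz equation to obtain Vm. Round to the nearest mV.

Vm = 61.6 · log₁₀[(Σ P·[cation]ₒ + Σ P·[anion]ᵢ) / (Σ P·[cation]ᵢ + Σ P·[anion]ₒ)]
Numerator = 1×8.00 + 0.054×118 = 14.37
Denominator = 1×117 + 0.054×26.4 = 118.4
Vm = 61.6 · log₁₀(0.12136) = 61.6 × (-0.9159) = -56.42 mV

-56 mV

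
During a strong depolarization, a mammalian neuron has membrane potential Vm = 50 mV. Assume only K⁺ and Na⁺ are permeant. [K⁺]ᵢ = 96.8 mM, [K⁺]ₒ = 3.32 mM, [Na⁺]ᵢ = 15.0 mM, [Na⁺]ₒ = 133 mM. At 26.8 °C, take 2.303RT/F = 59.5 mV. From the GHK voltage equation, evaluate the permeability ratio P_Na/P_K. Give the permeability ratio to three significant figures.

Let α = P_Na/P_K. GHK: Vm = 59.5·log₁₀[(Kₒ + α·Naₒ)/(Kᵢ + α·Naᵢ)].
10^(Vm/59.5) = 10^(50.0/59.5) = 6.9237
So 6.9237·(Kᵢ + α·Naᵢ) = Kₒ + α·Naₒ → α = (6.9237·96.8 − 3.32) / (133.0 − 6.9237·15.0)
α = (670.2 − 3.32) / (133.0 − 103.9) = 666.9/29.15 = 22.88

22.9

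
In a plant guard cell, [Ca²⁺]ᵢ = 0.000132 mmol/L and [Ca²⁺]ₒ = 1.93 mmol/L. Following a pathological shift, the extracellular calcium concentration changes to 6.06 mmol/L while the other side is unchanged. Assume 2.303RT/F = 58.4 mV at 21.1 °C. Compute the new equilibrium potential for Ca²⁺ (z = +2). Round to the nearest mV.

136 mV

After the shift: [Ca²⁺]_out = 6.06, [Ca²⁺]_in = 0.000132 mmol/L.
E_new = (58.4/2)·log₁₀(6.06/0.000132) = 29.20 · (4.6619) = 136.13 mV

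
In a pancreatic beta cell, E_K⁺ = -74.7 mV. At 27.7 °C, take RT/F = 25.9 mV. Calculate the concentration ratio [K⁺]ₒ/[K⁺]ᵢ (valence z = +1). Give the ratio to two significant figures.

ln([out]/[in]) = E·z/(25.9) = -74.7 × 1 / 25.9 = -2.8842
[out]/[in] = e^(-2.8842) = 0.0559

0.056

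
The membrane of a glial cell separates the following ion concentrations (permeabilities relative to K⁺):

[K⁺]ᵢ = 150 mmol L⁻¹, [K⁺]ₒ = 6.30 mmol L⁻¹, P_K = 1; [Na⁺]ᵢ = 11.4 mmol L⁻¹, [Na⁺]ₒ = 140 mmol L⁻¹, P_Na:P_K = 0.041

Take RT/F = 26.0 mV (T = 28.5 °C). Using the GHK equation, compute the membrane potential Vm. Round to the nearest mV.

-66 mV

Vm = 26.0 · ln[(Σ P·[cation]ₒ + Σ P·[anion]ᵢ) / (Σ P·[cation]ᵢ + Σ P·[anion]ₒ)]
Numerator = 1×6.30 + 0.041×140 = 12.04
Denominator = 1×150 + 0.041×11.4 = 150.5
Vm = 26.0 · ln(0.080017) = 26.0 × (-2.5255) = -65.66 mV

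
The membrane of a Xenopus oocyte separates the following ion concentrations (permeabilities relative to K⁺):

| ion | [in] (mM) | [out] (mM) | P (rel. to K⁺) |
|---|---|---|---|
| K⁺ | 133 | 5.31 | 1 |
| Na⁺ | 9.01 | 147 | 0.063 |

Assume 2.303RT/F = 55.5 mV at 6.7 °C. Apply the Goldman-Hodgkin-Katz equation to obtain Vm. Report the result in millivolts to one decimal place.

Vm = 55.5 · log₁₀[(Σ P·[cation]ₒ + Σ P·[anion]ᵢ) / (Σ P·[cation]ᵢ + Σ P·[anion]ₒ)]
Numerator = 1×5.31 + 0.063×147 = 14.57
Denominator = 1×133 + 0.063×9.01 = 133.6
Vm = 55.5 · log₁₀(0.10909) = 55.5 × (-0.9622) = -53.40 mV

-53.4 mV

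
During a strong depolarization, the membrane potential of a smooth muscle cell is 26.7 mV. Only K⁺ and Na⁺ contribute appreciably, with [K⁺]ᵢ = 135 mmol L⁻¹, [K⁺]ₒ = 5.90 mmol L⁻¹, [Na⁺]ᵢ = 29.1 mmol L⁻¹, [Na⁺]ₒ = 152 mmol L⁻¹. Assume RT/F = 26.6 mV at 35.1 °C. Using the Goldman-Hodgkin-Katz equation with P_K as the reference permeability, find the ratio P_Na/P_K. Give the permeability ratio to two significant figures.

5.0

Let α = P_Na/P_K. GHK: Vm = 26.6·ln[(Kₒ + α·Naₒ)/(Kᵢ + α·Naᵢ)].
e^(Vm/26.6) = e^(26.7/26.6) = 2.7285
So 2.7285·(Kᵢ + α·Naᵢ) = Kₒ + α·Naₒ → α = (2.7285·135.0 − 5.9) / (152.0 − 2.7285·29.1)
α = (368.4 − 5.9) / (152.0 − 79.4) = 362.5/72.6 = 4.992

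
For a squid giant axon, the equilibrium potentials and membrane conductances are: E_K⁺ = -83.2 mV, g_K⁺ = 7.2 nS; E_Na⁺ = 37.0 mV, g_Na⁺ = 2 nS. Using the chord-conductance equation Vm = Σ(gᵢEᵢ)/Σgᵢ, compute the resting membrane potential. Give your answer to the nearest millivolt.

Σ gᵢEᵢ = 7.2·(-83.2) + 2·(37.0) = -525.04
Σ gᵢ = 7.2 + 2 = 9.2
Vm = -525.04 / 9.2 = -57.07 mV

-57 mV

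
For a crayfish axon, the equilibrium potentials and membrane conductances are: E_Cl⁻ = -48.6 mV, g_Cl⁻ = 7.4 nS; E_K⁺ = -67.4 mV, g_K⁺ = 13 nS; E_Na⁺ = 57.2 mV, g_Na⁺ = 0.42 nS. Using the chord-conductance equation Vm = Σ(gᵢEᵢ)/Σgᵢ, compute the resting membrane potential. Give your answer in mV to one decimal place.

-58.2 mV

Σ gᵢEᵢ = 7.4·(-48.6) + 13·(-67.4) + 0.42·(57.2) = -1211.82
Σ gᵢ = 7.4 + 13 + 0.42 = 20.82
Vm = -1211.82 / 20.82 = -58.20 mV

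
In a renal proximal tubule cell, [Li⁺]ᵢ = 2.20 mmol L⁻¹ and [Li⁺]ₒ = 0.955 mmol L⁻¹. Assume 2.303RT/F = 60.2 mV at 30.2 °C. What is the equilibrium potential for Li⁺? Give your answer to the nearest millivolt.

E = (60.2/z) · log₁₀([Li⁺]_out/[Li⁺]_in) with z = +1.
= (60.2/1) · log₁₀(0.955/2.20) = 60.20 · log₁₀(0.4341)
= 60.20 · (-0.3624) = -21.82 mV

-22 mV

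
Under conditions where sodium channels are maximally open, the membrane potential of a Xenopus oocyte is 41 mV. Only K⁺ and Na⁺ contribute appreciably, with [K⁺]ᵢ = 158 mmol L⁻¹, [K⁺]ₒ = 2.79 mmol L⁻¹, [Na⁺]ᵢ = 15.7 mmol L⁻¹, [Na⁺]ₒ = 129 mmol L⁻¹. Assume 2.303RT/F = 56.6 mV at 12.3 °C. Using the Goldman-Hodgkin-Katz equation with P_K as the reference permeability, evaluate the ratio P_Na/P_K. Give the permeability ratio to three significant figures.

18.2

Let α = P_Na/P_K. GHK: Vm = 56.6·log₁₀[(Kₒ + α·Naₒ)/(Kᵢ + α·Naᵢ)].
10^(Vm/56.6) = 10^(41.0/56.6) = 5.3013
So 5.3013·(Kᵢ + α·Naᵢ) = Kₒ + α·Naₒ → α = (5.3013·158.0 − 2.79) / (129.0 − 5.3013·15.7)
α = (837.6 − 2.79) / (129.0 − 83.23) = 834.8/45.77 = 18.24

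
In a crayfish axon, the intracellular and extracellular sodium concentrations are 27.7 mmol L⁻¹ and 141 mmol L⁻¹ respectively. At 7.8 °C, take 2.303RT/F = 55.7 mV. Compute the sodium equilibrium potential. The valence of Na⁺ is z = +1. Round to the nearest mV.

39 mV

E = (55.7/z) · log₁₀([Na⁺]_out/[Na⁺]_in) with z = +1.
= (55.7/1) · log₁₀(141/27.7) = 55.70 · log₁₀(5.09)
= 55.70 · (0.7067) = 39.37 mV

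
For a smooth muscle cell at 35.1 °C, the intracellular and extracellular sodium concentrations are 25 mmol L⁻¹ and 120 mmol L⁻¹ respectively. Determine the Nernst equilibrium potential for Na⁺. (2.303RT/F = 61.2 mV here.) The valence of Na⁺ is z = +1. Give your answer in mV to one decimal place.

41.7 mV

E = (61.2/z) · log₁₀([Na⁺]_out/[Na⁺]_in) with z = +1.
= (61.2/1) · log₁₀(120/25) = 61.20 · log₁₀(4.8)
= 61.20 · (0.6812) = 41.69 mV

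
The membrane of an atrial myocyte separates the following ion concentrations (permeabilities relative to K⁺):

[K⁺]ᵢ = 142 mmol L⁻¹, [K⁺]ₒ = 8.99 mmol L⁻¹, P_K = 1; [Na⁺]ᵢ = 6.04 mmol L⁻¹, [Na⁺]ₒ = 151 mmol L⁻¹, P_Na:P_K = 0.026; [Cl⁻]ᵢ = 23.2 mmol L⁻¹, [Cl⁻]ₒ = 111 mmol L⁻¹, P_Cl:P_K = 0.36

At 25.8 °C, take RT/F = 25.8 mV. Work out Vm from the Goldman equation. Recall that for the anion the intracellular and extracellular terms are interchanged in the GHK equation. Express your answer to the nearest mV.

Vm = 25.8 · ln[(Σ P·[cation]ₒ + Σ P·[anion]ᵢ) / (Σ P·[cation]ᵢ + Σ P·[anion]ₒ)]
Numerator = 1×8.99 + 0.026×151 + 0.36×23.2 = 21.27
Denominator = 1×142 + 0.026×6.04 + 0.36×111 = 182.1
Vm = 25.8 · ln(0.11678) = 25.8 × (-2.1474) = -55.40 mV

-55 mV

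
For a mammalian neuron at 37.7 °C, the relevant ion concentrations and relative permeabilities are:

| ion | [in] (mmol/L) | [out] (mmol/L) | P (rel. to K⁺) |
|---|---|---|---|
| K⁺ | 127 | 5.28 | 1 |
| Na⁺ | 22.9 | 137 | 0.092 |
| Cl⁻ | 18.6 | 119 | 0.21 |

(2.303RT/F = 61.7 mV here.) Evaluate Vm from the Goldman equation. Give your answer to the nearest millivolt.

Vm = 61.7 · log₁₀[(Σ P·[cation]ₒ + Σ P·[anion]ᵢ) / (Σ P·[cation]ᵢ + Σ P·[anion]ₒ)]
Numerator = 1×5.28 + 0.092×137 + 0.21×18.6 = 21.79
Denominator = 1×127 + 0.092×22.9 + 0.21×119 = 154.1
Vm = 61.7 · log₁₀(0.1414) = 61.7 × (-0.8495) = -52.42 mV

-52 mV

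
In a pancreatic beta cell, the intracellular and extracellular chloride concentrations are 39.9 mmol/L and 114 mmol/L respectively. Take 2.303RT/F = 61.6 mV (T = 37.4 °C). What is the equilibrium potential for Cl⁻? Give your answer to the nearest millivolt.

E = (61.6/z) · log₁₀([Cl⁻]_out/[Cl⁻]_in) with z = -1.
For an anion, dividing by z = -1 reverses the sign.
= (61.6/-1) · log₁₀(114/39.9) = -61.60 · log₁₀(2.857)
= -61.60 · (0.4559) = -28.09 mV

-28 mV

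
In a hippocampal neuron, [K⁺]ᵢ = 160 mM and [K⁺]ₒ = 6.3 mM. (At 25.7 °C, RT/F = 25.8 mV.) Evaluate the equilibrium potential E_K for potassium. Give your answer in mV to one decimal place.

E = (25.8/z) · ln([K⁺]_out/[K⁺]_in) with z = +1.
= (25.8/1) · ln(6.3/160) = 25.80 · ln(0.03938)
= 25.80 · (-3.2346) = -83.45 mV

-83.5 mV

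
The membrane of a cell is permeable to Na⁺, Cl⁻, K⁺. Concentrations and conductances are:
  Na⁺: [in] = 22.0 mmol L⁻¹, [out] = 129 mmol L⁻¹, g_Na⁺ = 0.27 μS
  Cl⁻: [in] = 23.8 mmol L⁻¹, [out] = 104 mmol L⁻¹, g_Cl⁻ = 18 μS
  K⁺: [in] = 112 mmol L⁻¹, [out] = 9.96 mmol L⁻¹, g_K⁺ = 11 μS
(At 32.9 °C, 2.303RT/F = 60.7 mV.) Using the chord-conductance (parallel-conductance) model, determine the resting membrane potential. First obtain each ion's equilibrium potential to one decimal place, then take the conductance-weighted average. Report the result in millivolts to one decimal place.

E_Na⁺ = (60.7/1)·log₁₀(129/22.0) = 46.6 mV
E_Cl⁻ = (60.7/-1)·log₁₀(104/23.8) = -38.9 mV
E_K⁺ = (60.7/1)·log₁₀(9.96/112) = -63.8 mV
Vm = (Σ gᵢEᵢ)/(Σ gᵢ) = (0.27·46.6 + 18·-38.9 + 11·-63.8) / (0.27 + 18 + 11)
= -1389.42 / 29.27 = -47.47 mV

-47.5 mV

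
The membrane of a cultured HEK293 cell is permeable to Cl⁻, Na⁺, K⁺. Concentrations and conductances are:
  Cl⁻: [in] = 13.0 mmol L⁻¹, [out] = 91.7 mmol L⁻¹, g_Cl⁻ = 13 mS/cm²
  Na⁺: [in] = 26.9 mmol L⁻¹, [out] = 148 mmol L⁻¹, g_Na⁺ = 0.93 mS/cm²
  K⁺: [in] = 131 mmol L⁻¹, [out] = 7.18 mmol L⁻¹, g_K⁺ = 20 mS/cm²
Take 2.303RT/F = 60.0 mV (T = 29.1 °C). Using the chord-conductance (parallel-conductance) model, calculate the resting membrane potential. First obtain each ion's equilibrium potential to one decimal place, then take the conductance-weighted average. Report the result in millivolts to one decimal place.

E_Cl⁻ = (60.0/-1)·log₁₀(91.7/13.0) = -50.9 mV
E_Na⁺ = (60.0/1)·log₁₀(148/26.9) = 44.4 mV
E_K⁺ = (60.0/1)·log₁₀(7.18/131) = -75.7 mV
Vm = (Σ gᵢEᵢ)/(Σ gᵢ) = (13·-50.9 + 0.93·44.4 + 20·-75.7) / (13 + 0.93 + 20)
= -2134.41 / 33.93 = -62.91 mV

-62.9 mV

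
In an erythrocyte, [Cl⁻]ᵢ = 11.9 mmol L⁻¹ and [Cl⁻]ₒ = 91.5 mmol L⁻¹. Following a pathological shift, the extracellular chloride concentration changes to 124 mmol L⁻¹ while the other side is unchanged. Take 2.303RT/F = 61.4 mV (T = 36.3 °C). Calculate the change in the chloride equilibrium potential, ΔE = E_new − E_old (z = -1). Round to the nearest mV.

-8 mV

E_old = (61.4/-1)·log₁₀(91.5/11.9) = -54.39 mV
E_new = (61.4/-1)·log₁₀(124/11.9) = -62.50 mV
ΔE = -62.50 − (-54.39) = -8.10 mV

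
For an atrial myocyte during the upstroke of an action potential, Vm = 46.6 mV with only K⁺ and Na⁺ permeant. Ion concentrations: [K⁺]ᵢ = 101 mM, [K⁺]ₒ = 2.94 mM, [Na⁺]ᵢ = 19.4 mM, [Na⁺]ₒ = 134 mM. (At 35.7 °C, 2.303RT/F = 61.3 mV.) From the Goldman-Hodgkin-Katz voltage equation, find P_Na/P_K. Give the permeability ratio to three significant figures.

Let α = P_Na/P_K. GHK: Vm = 61.3·log₁₀[(Kₒ + α·Naₒ)/(Kᵢ + α·Naᵢ)].
10^(Vm/61.3) = 10^(46.6/61.3) = 5.757
So 5.757·(Kᵢ + α·Naᵢ) = Kₒ + α·Naₒ → α = (5.757·101.0 − 2.94) / (134.0 − 5.757·19.4)
α = (581.5 − 2.94) / (134.0 − 111.7) = 578.5/22.31 = 25.93

25.9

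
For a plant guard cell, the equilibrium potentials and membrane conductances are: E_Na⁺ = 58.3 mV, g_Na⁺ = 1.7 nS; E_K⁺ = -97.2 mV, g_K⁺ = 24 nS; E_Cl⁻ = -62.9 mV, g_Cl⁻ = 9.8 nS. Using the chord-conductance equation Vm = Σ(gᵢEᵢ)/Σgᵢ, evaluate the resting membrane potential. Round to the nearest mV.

-80 mV

Σ gᵢEᵢ = 1.7·(58.3) + 24·(-97.2) + 9.8·(-62.9) = -2850.11
Σ gᵢ = 1.7 + 24 + 9.8 = 35.5
Vm = -2850.11 / 35.5 = -80.28 mV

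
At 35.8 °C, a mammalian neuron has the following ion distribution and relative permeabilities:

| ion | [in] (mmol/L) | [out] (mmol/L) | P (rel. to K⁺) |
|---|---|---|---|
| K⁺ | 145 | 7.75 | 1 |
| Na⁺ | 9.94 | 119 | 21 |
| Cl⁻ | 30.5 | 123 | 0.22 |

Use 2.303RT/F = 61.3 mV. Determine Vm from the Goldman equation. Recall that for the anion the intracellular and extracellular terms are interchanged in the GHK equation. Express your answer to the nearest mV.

50 mV

Vm = 61.3 · log₁₀[(Σ P·[cation]ₒ + Σ P·[anion]ᵢ) / (Σ P·[cation]ᵢ + Σ P·[anion]ₒ)]
Numerator = 1×7.75 + 21×119 + 0.22×30.5 = 2513
Denominator = 1×145 + 21×9.94 + 0.22×123 = 380.8
Vm = 61.3 · log₁₀(6.6005) = 61.3 × (0.8196) = 50.24 mV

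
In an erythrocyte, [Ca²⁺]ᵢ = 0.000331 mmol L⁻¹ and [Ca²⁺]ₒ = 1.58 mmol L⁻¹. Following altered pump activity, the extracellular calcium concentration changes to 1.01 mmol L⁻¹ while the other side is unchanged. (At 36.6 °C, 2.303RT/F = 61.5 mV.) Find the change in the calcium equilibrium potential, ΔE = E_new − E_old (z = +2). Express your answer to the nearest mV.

-6 mV

E_old = (61.5/2)·log₁₀(1.58/0.000331) = 113.12 mV
E_new = (61.5/2)·log₁₀(1.01/0.000331) = 107.15 mV
ΔE = 107.15 − (113.12) = -5.98 mV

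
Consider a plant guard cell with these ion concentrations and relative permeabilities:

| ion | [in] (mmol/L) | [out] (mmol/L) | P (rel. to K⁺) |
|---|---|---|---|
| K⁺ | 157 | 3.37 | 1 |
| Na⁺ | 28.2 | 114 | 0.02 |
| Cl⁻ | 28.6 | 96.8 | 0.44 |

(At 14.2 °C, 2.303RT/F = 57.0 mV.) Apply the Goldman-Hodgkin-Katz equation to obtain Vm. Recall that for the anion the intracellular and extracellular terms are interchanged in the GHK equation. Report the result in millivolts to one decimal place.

Vm = 57.0 · log₁₀[(Σ P·[cation]ₒ + Σ P·[anion]ᵢ) / (Σ P·[cation]ᵢ + Σ P·[anion]ₒ)]
Numerator = 1×3.37 + 0.02×114 + 0.44×28.6 = 18.23
Denominator = 1×157 + 0.02×28.2 + 0.44×96.8 = 200.2
Vm = 57.0 · log₁₀(0.091099) = 57.0 × (-1.0405) = -59.31 mV

-59.3 mV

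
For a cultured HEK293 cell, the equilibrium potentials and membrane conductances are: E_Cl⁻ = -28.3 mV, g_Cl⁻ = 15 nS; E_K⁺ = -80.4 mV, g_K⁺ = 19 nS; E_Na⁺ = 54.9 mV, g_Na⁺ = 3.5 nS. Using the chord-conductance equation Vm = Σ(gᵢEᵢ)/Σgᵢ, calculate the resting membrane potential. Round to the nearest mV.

Σ gᵢEᵢ = 15·(-28.3) + 19·(-80.4) + 3.5·(54.9) = -1759.95
Σ gᵢ = 15 + 19 + 3.5 = 37.5
Vm = -1759.95 / 37.5 = -46.93 mV

-47 mV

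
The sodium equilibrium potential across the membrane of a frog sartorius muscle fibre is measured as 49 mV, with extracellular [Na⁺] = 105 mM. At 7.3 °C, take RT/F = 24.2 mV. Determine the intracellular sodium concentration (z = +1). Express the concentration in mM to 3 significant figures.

Nernst: E = (24.2/1) · ln([out]/[in]), so ln([out]/[in]) = 49.0 × 1 / 24.2 = 2.0248.
[out]/[in] = e^(2.0248) = 7.575.
[in] = 105 / 7.575 = 13.86 mM.

13.9 mM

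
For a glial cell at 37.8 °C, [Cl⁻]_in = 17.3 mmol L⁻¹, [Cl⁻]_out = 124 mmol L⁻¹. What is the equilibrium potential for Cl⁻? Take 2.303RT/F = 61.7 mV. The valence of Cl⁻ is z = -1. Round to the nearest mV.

-53 mV

E = (61.7/z) · log₁₀([Cl⁻]_out/[Cl⁻]_in) with z = -1.
For an anion, dividing by z = -1 reverses the sign.
= (61.7/-1) · log₁₀(124/17.3) = -61.70 · log₁₀(7.168)
= -61.70 · (0.8554) = -52.78 mV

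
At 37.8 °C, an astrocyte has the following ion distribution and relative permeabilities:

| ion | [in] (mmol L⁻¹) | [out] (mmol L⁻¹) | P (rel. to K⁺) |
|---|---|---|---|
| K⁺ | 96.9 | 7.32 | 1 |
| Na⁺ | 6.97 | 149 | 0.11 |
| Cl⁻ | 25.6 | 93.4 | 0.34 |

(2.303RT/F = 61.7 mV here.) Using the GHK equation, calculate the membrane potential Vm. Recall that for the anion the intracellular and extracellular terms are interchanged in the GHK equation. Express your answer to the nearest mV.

Vm = 61.7 · log₁₀[(Σ P·[cation]ₒ + Σ P·[anion]ᵢ) / (Σ P·[cation]ᵢ + Σ P·[anion]ₒ)]
Numerator = 1×7.32 + 0.11×149 + 0.34×25.6 = 32.41
Denominator = 1×96.9 + 0.11×6.97 + 0.34×93.4 = 129.4
Vm = 61.7 · log₁₀(0.25045) = 61.7 × (-0.6013) = -37.10 mV

-37 mV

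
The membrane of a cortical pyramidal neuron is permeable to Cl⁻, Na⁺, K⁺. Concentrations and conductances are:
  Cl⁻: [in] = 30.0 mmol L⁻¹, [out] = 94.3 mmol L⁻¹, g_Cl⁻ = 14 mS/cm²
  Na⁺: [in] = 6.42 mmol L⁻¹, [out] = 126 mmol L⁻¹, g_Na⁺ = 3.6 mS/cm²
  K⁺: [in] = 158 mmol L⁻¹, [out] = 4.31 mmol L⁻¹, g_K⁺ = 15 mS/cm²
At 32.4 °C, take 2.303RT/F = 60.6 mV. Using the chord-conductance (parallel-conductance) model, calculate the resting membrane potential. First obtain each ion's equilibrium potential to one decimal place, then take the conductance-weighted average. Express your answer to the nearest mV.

-48 mV

E_Cl⁻ = (60.6/-1)·log₁₀(94.3/30.0) = -30.1 mV
E_Na⁺ = (60.6/1)·log₁₀(126/6.42) = 78.3 mV
E_K⁺ = (60.6/1)·log₁₀(4.31/158) = -94.8 mV
Vm = (Σ gᵢEᵢ)/(Σ gᵢ) = (14·-30.1 + 3.6·78.3 + 15·-94.8) / (14 + 3.6 + 15)
= -1561.52 / 32.6 = -47.90 mV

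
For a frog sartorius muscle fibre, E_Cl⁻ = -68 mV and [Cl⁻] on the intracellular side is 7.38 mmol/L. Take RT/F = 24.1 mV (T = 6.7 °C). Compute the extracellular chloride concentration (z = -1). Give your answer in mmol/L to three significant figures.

124 mmol/L

Nernst: E = (24.1/-1) · ln([out]/[in]), so ln([out]/[in]) = -68.0 × -1 / 24.1 = 2.8216.
[out]/[in] = e^(2.8216) = 16.8.
[out] = 16.8 × 7.38 = 124 mmol/L.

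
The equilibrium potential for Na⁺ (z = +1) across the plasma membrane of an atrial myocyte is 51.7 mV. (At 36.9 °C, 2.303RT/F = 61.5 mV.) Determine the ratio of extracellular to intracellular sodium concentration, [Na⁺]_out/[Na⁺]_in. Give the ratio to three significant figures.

6.93

log₁₀([out]/[in]) = E·z/(61.5) = 51.7 × 1 / 61.5 = 0.8407
[out]/[in] = 10^(0.8407) = 6.929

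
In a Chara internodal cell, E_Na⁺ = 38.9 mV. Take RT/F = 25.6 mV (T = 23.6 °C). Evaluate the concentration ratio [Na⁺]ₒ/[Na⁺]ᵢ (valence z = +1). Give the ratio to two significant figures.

ln([out]/[in]) = E·z/(25.6) = 38.9 × 1 / 25.6 = 1.5195
[out]/[in] = e^(1.5195) = 4.57

4.6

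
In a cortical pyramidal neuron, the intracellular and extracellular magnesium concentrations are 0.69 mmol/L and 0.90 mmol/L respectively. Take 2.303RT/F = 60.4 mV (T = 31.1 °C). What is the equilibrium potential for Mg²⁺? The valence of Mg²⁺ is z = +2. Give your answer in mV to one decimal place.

E = (60.4/z) · log₁₀([Mg²⁺]_out/[Mg²⁺]_in) with z = +2.
= (60.4/2) · log₁₀(0.90/0.69) = 30.20 · log₁₀(1.304)
= 30.20 · (0.1154) = 3.48 mV

3.5 mV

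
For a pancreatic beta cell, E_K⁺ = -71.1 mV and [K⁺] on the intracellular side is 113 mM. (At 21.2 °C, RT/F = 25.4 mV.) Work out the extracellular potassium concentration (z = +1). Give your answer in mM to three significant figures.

6.88 mM

Nernst: E = (25.4/1) · ln([out]/[in]), so ln([out]/[in]) = -71.1 × 1 / 25.4 = -2.7992.
[out]/[in] = e^(-2.7992) = 0.06086.
[out] = 0.06086 × 113 = 6.877 mM.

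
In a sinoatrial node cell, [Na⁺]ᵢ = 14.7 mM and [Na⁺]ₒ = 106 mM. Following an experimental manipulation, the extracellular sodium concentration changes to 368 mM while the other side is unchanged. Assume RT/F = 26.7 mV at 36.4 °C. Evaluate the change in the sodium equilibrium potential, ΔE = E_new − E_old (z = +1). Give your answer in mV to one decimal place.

E_old = (26.7/1)·ln(106/14.7) = 52.75 mV
E_new = (26.7/1)·ln(368/14.7) = 85.98 mV
ΔE = 85.98 − (52.75) = 33.23 mV

33.2 mV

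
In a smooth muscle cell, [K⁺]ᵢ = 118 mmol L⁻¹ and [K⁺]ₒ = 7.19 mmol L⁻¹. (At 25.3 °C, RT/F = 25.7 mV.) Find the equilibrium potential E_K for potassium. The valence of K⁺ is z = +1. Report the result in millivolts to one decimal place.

-71.9 mV

E = (25.7/z) · ln([K⁺]_out/[K⁺]_in) with z = +1.
= (25.7/1) · ln(7.19/118) = 25.70 · ln(0.06093)
= 25.70 · (-2.7980) = -71.91 mV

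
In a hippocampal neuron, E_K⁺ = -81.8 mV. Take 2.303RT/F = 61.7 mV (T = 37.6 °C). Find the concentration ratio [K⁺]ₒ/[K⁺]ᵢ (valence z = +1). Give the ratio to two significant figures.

0.047

log₁₀([out]/[in]) = E·z/(61.7) = -81.8 × 1 / 61.7 = -1.3258
[out]/[in] = 10^(-1.3258) = 0.04723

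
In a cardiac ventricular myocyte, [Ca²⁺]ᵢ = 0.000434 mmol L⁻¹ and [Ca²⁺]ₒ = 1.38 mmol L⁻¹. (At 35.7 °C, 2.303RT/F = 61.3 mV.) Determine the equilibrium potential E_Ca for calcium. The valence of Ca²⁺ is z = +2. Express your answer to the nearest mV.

E = (61.3/z) · log₁₀([Ca²⁺]_out/[Ca²⁺]_in) with z = +2.
= (61.3/2) · log₁₀(1.38/0.000434) = 30.65 · log₁₀(3180)
= 30.65 · (3.5024) = 107.35 mV

107 mV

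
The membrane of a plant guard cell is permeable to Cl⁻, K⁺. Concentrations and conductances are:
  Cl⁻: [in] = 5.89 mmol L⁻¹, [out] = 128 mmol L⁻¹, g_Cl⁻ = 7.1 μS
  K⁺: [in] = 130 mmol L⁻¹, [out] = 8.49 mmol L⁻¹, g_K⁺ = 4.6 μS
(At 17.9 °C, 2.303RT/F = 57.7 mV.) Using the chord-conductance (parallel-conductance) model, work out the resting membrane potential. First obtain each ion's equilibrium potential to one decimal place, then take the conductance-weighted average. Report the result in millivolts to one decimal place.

-73.7 mV

E_Cl⁻ = (57.7/-1)·log₁₀(128/5.89) = -77.2 mV
E_K⁺ = (57.7/1)·log₁₀(8.49/130) = -68.4 mV
Vm = (Σ gᵢEᵢ)/(Σ gᵢ) = (7.1·-77.2 + 4.6·-68.4) / (7.1 + 4.6)
= -862.76 / 11.7 = -73.74 mV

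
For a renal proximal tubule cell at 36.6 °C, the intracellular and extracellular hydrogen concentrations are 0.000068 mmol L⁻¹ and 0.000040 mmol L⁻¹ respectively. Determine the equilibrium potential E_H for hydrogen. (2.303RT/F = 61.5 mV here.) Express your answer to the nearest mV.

E = (61.5/z) · log₁₀([H⁺]_out/[H⁺]_in) with z = +1.
= (61.5/1) · log₁₀(0.000040/0.000068) = 61.50 · log₁₀(0.5882)
= 61.50 · (-0.2304) = -14.17 mV

-14 mV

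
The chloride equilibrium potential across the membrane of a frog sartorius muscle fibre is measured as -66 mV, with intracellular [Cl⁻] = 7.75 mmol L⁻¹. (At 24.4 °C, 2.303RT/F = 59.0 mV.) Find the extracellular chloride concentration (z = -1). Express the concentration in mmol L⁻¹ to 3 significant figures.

102 mmol L⁻¹

Nernst: E = (59.0/-1) · log₁₀([out]/[in]), so log₁₀([out]/[in]) = -66.0 × -1 / 59.0 = 1.1186.
[out]/[in] = 10^(1.1186) = 13.14.
[out] = 13.14 × 7.75 = 101.8 mmol L⁻¹.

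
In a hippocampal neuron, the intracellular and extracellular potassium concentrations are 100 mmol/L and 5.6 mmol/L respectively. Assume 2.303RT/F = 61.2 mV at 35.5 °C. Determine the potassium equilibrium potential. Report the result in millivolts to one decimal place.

E = (61.2/z) · log₁₀([K⁺]_out/[K⁺]_in) with z = +1.
= (61.2/1) · log₁₀(5.6/100) = 61.20 · log₁₀(0.056)
= 61.20 · (-1.2518) = -76.61 mV

-76.6 mV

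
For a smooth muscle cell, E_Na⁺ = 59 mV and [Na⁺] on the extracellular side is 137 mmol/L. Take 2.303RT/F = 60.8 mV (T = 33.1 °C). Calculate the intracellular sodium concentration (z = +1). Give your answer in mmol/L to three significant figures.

14.7 mmol/L

Nernst: E = (60.8/1) · log₁₀([out]/[in]), so log₁₀([out]/[in]) = 59.0 × 1 / 60.8 = 0.9704.
[out]/[in] = 10^(0.9704) = 9.341.
[in] = 137 / 9.341 = 14.67 mmol/L.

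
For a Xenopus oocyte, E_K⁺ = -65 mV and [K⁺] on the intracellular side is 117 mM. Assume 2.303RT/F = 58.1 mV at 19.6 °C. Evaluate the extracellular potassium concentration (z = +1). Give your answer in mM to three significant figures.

Nernst: E = (58.1/1) · log₁₀([out]/[in]), so log₁₀([out]/[in]) = -65.0 × 1 / 58.1 = -1.1188.
[out]/[in] = 10^(-1.1188) = 0.07607.
[out] = 0.07607 × 117 = 8.901 mM.

8.90 mM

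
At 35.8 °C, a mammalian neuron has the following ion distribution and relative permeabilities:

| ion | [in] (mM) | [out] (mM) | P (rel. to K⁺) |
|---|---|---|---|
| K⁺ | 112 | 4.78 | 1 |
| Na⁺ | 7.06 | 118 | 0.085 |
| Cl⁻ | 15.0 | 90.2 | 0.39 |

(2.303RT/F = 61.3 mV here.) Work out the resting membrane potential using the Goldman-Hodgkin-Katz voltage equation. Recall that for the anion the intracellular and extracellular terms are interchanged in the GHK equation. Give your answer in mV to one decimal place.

Vm = 61.3 · log₁₀[(Σ P·[cation]ₒ + Σ P·[anion]ᵢ) / (Σ P·[cation]ᵢ + Σ P·[anion]ₒ)]
Numerator = 1×4.78 + 0.085×118 + 0.39×15.0 = 20.66
Denominator = 1×112 + 0.085×7.06 + 0.39×90.2 = 147.8
Vm = 61.3 · log₁₀(0.1398) = 61.3 × (-0.8545) = -52.38 mV

-52.4 mV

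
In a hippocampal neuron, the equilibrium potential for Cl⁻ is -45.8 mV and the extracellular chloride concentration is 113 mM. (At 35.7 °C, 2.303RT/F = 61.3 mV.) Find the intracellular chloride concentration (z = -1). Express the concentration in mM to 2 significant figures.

Nernst: E = (61.3/-1) · log₁₀([out]/[in]), so log₁₀([out]/[in]) = -45.8 × -1 / 61.3 = 0.7471.
[out]/[in] = 10^(0.7471) = 5.587.
[in] = 113 / 5.587 = 20.23 mM.

20 mM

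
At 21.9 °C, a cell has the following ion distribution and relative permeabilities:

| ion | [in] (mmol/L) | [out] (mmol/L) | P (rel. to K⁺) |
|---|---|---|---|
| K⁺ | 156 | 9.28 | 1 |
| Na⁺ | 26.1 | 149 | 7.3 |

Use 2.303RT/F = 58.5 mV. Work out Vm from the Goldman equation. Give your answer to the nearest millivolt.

29 mV

Vm = 58.5 · log₁₀[(Σ P·[cation]ₒ + Σ P·[anion]ᵢ) / (Σ P·[cation]ᵢ + Σ P·[anion]ₒ)]
Numerator = 1×9.28 + 7.3×149 = 1097
Denominator = 1×156 + 7.3×26.1 = 346.5
Vm = 58.5 · log₁₀(3.1656) = 58.5 × (0.5005) = 29.28 mV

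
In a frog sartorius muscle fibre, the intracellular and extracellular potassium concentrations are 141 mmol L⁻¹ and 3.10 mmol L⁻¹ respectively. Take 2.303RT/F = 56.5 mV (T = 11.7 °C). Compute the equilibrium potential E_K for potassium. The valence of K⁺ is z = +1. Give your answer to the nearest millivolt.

-94 mV

E = (56.5/z) · log₁₀([K⁺]_out/[K⁺]_in) with z = +1.
= (56.5/1) · log₁₀(3.10/141) = 56.50 · log₁₀(0.02199)
= 56.50 · (-1.6579) = -93.67 mV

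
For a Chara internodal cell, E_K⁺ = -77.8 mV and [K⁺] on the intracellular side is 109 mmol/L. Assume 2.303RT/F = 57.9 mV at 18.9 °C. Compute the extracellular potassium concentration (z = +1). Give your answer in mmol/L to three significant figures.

4.94 mmol/L

Nernst: E = (57.9/1) · log₁₀([out]/[in]), so log₁₀([out]/[in]) = -77.8 × 1 / 57.9 = -1.3437.
[out]/[in] = 10^(-1.3437) = 0.04532.
[out] = 0.04532 × 109 = 4.94 mmol/L.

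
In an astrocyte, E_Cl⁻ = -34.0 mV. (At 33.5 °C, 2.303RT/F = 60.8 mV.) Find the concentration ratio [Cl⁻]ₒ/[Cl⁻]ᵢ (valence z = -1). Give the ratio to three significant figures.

3.62

log₁₀([out]/[in]) = E·z/(60.8) = -34.0 × -1 / 60.8 = 0.5592
[out]/[in] = 10^(0.5592) = 3.624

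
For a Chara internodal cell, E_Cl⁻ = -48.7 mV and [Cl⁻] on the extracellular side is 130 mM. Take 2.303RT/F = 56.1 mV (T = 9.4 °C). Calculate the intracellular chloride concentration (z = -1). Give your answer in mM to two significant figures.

18 mM

Nernst: E = (56.1/-1) · log₁₀([out]/[in]), so log₁₀([out]/[in]) = -48.7 × -1 / 56.1 = 0.8681.
[out]/[in] = 10^(0.8681) = 7.381.
[in] = 130 / 7.381 = 17.61 mM.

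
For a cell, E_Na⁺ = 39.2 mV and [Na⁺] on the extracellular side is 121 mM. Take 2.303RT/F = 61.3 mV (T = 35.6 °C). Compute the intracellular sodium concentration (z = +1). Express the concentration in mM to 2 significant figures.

28 mM

Nernst: E = (61.3/1) · log₁₀([out]/[in]), so log₁₀([out]/[in]) = 39.2 × 1 / 61.3 = 0.6395.
[out]/[in] = 10^(0.6395) = 4.36.
[in] = 121 / 4.36 = 27.75 mM.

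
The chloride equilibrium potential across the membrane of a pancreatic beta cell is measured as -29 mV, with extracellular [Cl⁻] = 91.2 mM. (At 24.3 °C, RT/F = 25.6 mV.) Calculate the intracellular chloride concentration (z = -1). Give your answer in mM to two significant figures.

Nernst: E = (25.6/-1) · ln([out]/[in]), so ln([out]/[in]) = -29.0 × -1 / 25.6 = 1.1328.
[out]/[in] = e^(1.1328) = 3.104.
[in] = 91.2 / 3.104 = 29.38 mM.

29 mM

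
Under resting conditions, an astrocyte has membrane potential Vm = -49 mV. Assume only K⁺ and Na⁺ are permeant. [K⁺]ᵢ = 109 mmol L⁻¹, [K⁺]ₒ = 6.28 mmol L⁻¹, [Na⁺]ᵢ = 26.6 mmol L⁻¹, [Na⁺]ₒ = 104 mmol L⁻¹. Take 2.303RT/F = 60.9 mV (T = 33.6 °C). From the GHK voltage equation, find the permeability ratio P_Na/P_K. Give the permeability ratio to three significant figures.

0.108

Let α = P_Na/P_K. GHK: Vm = 60.9·log₁₀[(Kₒ + α·Naₒ)/(Kᵢ + α·Naᵢ)].
10^(Vm/60.9) = 10^(-49.0/60.9) = 0.15682
So 0.15682·(Kᵢ + α·Naᵢ) = Kₒ + α·Naₒ → α = (0.15682·109.0 − 6.28) / (104.0 − 0.15682·26.6)
α = (17.09 − 6.28) / (104.0 − 4.171) = 10.81/99.83 = 0.1083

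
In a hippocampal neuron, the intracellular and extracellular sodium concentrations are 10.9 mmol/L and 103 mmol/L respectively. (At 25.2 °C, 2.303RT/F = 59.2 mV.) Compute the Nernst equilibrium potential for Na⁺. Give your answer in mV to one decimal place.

57.7 mV

E = (59.2/z) · log₁₀([Na⁺]_out/[Na⁺]_in) with z = +1.
= (59.2/1) · log₁₀(103/10.9) = 59.20 · log₁₀(9.45)
= 59.20 · (0.9754) = 57.74 mV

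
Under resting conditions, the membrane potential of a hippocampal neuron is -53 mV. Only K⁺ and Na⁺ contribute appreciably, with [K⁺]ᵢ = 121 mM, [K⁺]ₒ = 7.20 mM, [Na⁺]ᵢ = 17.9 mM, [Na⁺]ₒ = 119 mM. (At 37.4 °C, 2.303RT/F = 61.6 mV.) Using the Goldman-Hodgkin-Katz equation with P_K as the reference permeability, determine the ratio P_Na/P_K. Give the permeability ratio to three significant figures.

Let α = P_Na/P_K. GHK: Vm = 61.6·log₁₀[(Kₒ + α·Naₒ)/(Kᵢ + α·Naᵢ)].
10^(Vm/61.6) = 10^(-53.0/61.6) = 0.13791
So 0.13791·(Kᵢ + α·Naᵢ) = Kₒ + α·Naₒ → α = (0.13791·121.0 − 7.2) / (119.0 − 0.13791·17.9)
α = (16.69 − 7.2) / (119.0 − 2.469) = 9.488/116.5 = 0.08142

0.0814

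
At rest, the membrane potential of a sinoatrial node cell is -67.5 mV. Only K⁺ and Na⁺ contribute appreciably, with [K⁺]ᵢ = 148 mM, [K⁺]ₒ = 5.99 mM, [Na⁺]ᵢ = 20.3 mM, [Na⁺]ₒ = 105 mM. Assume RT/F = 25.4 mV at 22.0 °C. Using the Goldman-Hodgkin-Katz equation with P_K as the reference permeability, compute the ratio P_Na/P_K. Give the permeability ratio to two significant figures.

Let α = P_Na/P_K. GHK: Vm = 25.4·ln[(Kₒ + α·Naₒ)/(Kᵢ + α·Naᵢ)].
e^(Vm/25.4) = e^(-67.5/25.4) = 0.070125
So 0.070125·(Kᵢ + α·Naᵢ) = Kₒ + α·Naₒ → α = (0.070125·148.0 − 5.99) / (105.0 − 0.070125·20.3)
α = (10.38 − 5.99) / (105.0 − 1.424) = 4.388/103.6 = 0.04237

0.042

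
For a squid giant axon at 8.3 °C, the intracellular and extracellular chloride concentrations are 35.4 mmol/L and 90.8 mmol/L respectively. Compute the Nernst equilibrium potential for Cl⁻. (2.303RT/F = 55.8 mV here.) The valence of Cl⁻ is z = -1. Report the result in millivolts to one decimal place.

E = (55.8/z) · log₁₀([Cl⁻]_out/[Cl⁻]_in) with z = -1.
For an anion, dividing by z = -1 reverses the sign.
= (55.8/-1) · log₁₀(90.8/35.4) = -55.80 · log₁₀(2.565)
= -55.80 · (0.4091) = -22.83 mV

-22.8 mV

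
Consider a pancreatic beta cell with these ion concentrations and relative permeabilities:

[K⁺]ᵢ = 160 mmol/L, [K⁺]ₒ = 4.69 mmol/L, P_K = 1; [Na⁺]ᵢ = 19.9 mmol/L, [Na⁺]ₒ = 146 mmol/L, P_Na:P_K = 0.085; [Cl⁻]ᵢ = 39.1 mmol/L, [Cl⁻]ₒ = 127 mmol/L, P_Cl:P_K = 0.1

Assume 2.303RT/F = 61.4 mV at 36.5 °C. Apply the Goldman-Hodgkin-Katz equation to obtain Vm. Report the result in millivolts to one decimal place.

-56.4 mV

Vm = 61.4 · log₁₀[(Σ P·[cation]ₒ + Σ P·[anion]ᵢ) / (Σ P·[cation]ᵢ + Σ P·[anion]ₒ)]
Numerator = 1×4.69 + 0.085×146 + 0.1×39.1 = 21.01
Denominator = 1×160 + 0.085×19.9 + 0.1×127 = 174.4
Vm = 61.4 · log₁₀(0.12048) = 61.4 × (-0.9191) = -56.43 mV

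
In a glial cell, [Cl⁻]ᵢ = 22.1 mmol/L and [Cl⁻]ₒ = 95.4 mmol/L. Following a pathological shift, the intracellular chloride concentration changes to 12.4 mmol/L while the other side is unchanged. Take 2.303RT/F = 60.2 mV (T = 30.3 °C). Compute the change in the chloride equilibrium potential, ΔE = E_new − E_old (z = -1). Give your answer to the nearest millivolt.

-15 mV

E_old = (60.2/-1)·log₁₀(95.4/22.1) = -38.24 mV
E_new = (60.2/-1)·log₁₀(95.4/12.4) = -53.34 mV
ΔE = -53.34 − (-38.24) = -15.11 mV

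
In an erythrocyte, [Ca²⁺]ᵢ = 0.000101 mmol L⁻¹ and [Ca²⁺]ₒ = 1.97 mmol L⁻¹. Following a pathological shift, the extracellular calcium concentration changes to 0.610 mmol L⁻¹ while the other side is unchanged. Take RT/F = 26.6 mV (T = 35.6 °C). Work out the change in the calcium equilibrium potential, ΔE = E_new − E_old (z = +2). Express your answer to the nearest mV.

-16 mV

E_old = (26.6/2)·ln(1.97/0.000101) = 131.38 mV
E_new = (26.6/2)·ln(0.610/0.000101) = 115.79 mV
ΔE = 115.79 − (131.38) = -15.59 mV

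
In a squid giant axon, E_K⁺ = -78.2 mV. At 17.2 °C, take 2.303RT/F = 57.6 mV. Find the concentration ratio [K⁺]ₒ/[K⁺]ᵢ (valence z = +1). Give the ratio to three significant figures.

0.0439

log₁₀([out]/[in]) = E·z/(57.6) = -78.2 × 1 / 57.6 = -1.3576
[out]/[in] = 10^(-1.3576) = 0.04389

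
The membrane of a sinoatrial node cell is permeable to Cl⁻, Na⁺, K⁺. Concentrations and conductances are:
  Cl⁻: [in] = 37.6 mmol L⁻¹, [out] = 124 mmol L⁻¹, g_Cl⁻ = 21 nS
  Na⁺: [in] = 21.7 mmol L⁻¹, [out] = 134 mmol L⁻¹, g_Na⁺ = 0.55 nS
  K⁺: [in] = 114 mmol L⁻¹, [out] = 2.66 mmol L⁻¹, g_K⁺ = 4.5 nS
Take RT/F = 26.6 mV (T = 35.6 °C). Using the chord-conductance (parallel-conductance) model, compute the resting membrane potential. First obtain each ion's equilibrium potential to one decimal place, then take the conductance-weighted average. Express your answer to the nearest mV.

-42 mV

E_Cl⁻ = (26.6/-1)·ln(124/37.6) = -31.7 mV
E_Na⁺ = (26.6/1)·ln(134/21.7) = 48.4 mV
E_K⁺ = (26.6/1)·ln(2.66/114) = -100.0 mV
Vm = (Σ gᵢEᵢ)/(Σ gᵢ) = (21·-31.7 + 0.55·48.4 + 4.5·-100.0) / (21 + 0.55 + 4.5)
= -1089.08 / 26.05 = -41.81 mV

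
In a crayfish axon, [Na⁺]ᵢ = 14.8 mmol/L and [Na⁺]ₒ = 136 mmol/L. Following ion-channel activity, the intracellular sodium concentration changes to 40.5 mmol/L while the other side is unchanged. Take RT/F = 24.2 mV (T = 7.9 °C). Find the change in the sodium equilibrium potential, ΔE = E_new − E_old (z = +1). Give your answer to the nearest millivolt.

E_old = (24.2/1)·ln(136/14.8) = 53.68 mV
E_new = (24.2/1)·ln(136/40.5) = 29.31 mV
ΔE = 29.31 − (53.68) = -24.36 mV

-24 mV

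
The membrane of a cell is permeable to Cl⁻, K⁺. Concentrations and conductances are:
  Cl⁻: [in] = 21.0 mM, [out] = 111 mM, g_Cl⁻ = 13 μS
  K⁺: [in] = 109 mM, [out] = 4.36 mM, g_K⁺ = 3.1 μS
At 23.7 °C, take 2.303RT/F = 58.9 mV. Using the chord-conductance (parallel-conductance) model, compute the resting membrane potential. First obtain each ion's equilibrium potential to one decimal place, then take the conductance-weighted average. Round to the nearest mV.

-50 mV

E_Cl⁻ = (58.9/-1)·log₁₀(111/21.0) = -42.6 mV
E_K⁺ = (58.9/1)·log₁₀(4.36/109) = -82.3 mV
Vm = (Σ gᵢEᵢ)/(Σ gᵢ) = (13·-42.6 + 3.1·-82.3) / (13 + 3.1)
= -808.93 / 16.1 = -50.24 mV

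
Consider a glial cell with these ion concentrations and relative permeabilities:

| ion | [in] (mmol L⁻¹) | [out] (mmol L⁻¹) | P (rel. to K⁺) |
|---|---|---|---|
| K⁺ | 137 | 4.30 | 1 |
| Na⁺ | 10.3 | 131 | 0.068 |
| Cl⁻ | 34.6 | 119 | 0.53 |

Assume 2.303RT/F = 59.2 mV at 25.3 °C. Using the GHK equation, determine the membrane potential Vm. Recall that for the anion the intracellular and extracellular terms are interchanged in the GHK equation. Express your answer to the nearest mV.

Vm = 59.2 · log₁₀[(Σ P·[cation]ₒ + Σ P·[anion]ᵢ) / (Σ P·[cation]ᵢ + Σ P·[anion]ₒ)]
Numerator = 1×4.30 + 0.068×131 + 0.53×34.6 = 31.55
Denominator = 1×137 + 0.068×10.3 + 0.53×119 = 200.8
Vm = 59.2 · log₁₀(0.15712) = 59.2 × (-0.8038) = -47.58 mV

-48 mV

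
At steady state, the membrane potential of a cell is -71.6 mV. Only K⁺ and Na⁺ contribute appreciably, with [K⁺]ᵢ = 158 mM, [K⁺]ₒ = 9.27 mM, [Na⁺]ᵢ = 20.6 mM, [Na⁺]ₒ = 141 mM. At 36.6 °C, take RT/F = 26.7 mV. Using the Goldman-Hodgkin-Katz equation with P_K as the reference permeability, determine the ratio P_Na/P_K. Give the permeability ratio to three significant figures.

Let α = P_Na/P_K. GHK: Vm = 26.7·ln[(Kₒ + α·Naₒ)/(Kᵢ + α·Naᵢ)].
e^(Vm/26.7) = e^(-71.6/26.7) = 0.06845
So 0.06845·(Kᵢ + α·Naᵢ) = Kₒ + α·Naₒ → α = (0.06845·158.0 − 9.27) / (141.0 − 0.06845·20.6)
α = (10.82 − 9.27) / (141.0 − 1.41) = 1.545/139.6 = 0.01107

0.0111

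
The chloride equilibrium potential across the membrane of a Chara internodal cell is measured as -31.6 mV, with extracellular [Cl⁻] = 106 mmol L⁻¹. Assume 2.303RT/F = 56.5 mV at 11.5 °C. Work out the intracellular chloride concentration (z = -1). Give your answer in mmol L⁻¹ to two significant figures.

29 mmol L⁻¹

Nernst: E = (56.5/-1) · log₁₀([out]/[in]), so log₁₀([out]/[in]) = -31.6 × -1 / 56.5 = 0.5593.
[out]/[in] = 10^(0.5593) = 3.625.
[in] = 106 / 3.625 = 29.24 mmol L⁻¹.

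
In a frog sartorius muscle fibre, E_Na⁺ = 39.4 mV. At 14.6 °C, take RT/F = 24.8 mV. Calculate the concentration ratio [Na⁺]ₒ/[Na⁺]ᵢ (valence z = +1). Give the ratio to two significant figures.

ln([out]/[in]) = E·z/(24.8) = 39.4 × 1 / 24.8 = 1.5887
[out]/[in] = e^(1.5887) = 4.897

4.9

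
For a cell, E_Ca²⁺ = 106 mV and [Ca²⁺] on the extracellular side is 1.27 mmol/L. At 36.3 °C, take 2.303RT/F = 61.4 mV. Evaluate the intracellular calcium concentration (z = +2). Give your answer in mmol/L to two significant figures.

Nernst: E = (61.4/2) · log₁₀([out]/[in]), so log₁₀([out]/[in]) = 106.0 × 2 / 61.4 = 3.4528.
[out]/[in] = 10^(3.4528) = 2836.
[in] = 1.27 / 2836 = 0.0004477 mmol/L.

0.00045 mmol/L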